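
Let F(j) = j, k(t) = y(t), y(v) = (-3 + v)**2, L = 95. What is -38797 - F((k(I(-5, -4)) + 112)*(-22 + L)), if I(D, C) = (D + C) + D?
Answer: -68070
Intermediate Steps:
I(D, C) = C + 2*D (I(D, C) = (C + D) + D = C + 2*D)
k(t) = (-3 + t)**2
-38797 - F((k(I(-5, -4)) + 112)*(-22 + L)) = -38797 - ((-3 + (-4 + 2*(-5)))**2 + 112)*(-22 + 95) = -38797 - ((-3 + (-4 - 10))**2 + 112)*73 = -38797 - ((-3 - 14)**2 + 112)*73 = -38797 - ((-17)**2 + 112)*73 = -38797 - (289 + 112)*73 = -38797 - 401*73 = -38797 - 1*29273 = -38797 - 29273 = -68070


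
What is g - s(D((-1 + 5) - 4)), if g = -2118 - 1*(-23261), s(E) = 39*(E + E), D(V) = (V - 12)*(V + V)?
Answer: 21143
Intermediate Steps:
D(V) = 2*V*(-12 + V) (D(V) = (-12 + V)*(2*V) = 2*V*(-12 + V))
s(E) = 78*E (s(E) = 39*(2*E) = 78*E)
g = 21143 (g = -2118 + 23261 = 21143)
g - s(D((-1 + 5) - 4)) = 21143 - 78*2*((-1 + 5) - 4)*(-12 + ((-1 + 5) - 4)) = 21143 - 78*2*(4 - 4)*(-12 + (4 - 4)) = 21143 - 78*2*0*(-12 + 0) = 21143 - 78*2*0*(-12) = 21143 - 78*0 = 21143 - 1*0 = 21143 + 0 = 21143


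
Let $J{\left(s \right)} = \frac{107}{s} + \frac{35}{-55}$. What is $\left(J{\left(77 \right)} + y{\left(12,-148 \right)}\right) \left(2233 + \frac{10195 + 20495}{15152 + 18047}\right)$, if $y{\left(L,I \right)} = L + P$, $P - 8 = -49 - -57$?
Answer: $\frac{14927202018}{232393} \approx 64233.0$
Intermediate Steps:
$P = 16$ ($P = 8 - -8 = 8 + \left(-49 + 57\right) = 8 + 8 = 16$)
$J{\left(s \right)} = - \frac{7}{11} + \frac{107}{s}$ ($J{\left(s \right)} = \frac{107}{s} + 35 \left(- \frac{1}{55}\right) = \frac{107}{s} - \frac{7}{11} = - \frac{7}{11} + \frac{107}{s}$)
$y{\left(L,I \right)} = 16 + L$ ($y{\left(L,I \right)} = L + 16 = 16 + L$)
$\left(J{\left(77 \right)} + y{\left(12,-148 \right)}\right) \left(2233 + \frac{10195 + 20495}{15152 + 18047}\right) = \left(\left(- \frac{7}{11} + \frac{107}{77}\right) + \left(16 + 12\right)\right) \left(2233 + \frac{10195 + 20495}{15152 + 18047}\right) = \left(\left(- \frac{7}{11} + 107 \cdot \frac{1}{77}\right) + 28\right) \left(2233 + \frac{30690}{33199}\right) = \left(\left(- \frac{7}{11} + \frac{107}{77}\right) + 28\right) \left(2233 + 30690 \cdot \frac{1}{33199}\right) = \left(\frac{58}{77} + 28\right) \left(2233 + \frac{30690}{33199}\right) = \frac{2214}{77} \cdot \frac{74164057}{33199} = \frac{14927202018}{232393}$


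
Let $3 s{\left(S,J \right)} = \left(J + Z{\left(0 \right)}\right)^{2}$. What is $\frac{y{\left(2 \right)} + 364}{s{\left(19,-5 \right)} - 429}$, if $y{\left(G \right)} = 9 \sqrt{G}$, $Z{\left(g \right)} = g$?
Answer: $- \frac{546}{631} - \frac{27 \sqrt{2}}{1262} \approx -0.89555$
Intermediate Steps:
$s{\left(S,J \right)} = \frac{J^{2}}{3}$ ($s{\left(S,J \right)} = \frac{\left(J + 0\right)^{2}}{3} = \frac{J^{2}}{3}$)
$\frac{y{\left(2 \right)} + 364}{s{\left(19,-5 \right)} - 429} = \frac{9 \sqrt{2} + 364}{\frac{\left(-5\right)^{2}}{3} - 429} = \frac{364 + 9 \sqrt{2}}{\frac{1}{3} \cdot 25 - 429} = \frac{364 + 9 \sqrt{2}}{\frac{25}{3} - 429} = \frac{364 + 9 \sqrt{2}}{- \frac{1262}{3}} = \left(364 + 9 \sqrt{2}\right) \left(- \frac{3}{1262}\right) = - \frac{546}{631} - \frac{27 \sqrt{2}}{1262}$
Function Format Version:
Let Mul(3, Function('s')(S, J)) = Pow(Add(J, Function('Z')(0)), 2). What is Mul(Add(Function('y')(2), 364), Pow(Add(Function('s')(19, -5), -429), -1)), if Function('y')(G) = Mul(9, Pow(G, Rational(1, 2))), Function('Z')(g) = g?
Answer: Add(Rational(-546, 631), Mul(Rational(-27, 1262), Pow(2, Rational(1, 2)))) ≈ -0.89555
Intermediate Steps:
Function('s')(S, J) = Mul(Rational(1, 3), Pow(J, 2)) (Function('s')(S, J) = Mul(Rational(1, 3), Pow(Add(J, 0), 2)) = Mul(Rational(1, 3), Pow(J, 2)))
Mul(Add(Function('y')(2), 364), Pow(Add(Function('s')(19, -5), -429), -1)) = Mul(Add(Mul(9, Pow(2, Rational(1, 2))), 364), Pow(Add(Mul(Rational(1, 3), Pow(-5, 2)), -429), -1)) = Mul(Add(364, Mul(9, Pow(2, Rational(1, 2)))), Pow(Add(Mul(Rational(1, 3), 25), -429), -1)) = Mul(Add(364, Mul(9, Pow(2, Rational(1, 2)))), Pow(Add(Rational(25, 3), -429), -1)) = Mul(Add(364, Mul(9, Pow(2, Rational(1, 2)))), Pow(Rational(-1262, 3), -1)) = Mul(Add(364, Mul(9, Pow(2, Rational(1, 2)))), Rational(-3, 1262)) = Add(Rational(-546, 631), Mul(Rational(-27, 1262), Pow(2, Rational(1, 2))))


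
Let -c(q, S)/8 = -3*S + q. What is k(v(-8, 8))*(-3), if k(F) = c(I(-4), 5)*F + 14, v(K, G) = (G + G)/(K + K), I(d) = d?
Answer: 414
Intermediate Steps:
v(K, G) = G/K (v(K, G) = (2*G)/((2*K)) = (2*G)*(1/(2*K)) = G/K)
c(q, S) = -8*q + 24*S (c(q, S) = -8*(-3*S + q) = -8*(q - 3*S) = -8*q + 24*S)
k(F) = 14 + 152*F (k(F) = (-8*(-4) + 24*5)*F + 14 = (32 + 120)*F + 14 = 152*F + 14 = 14 + 152*F)
k(v(-8, 8))*(-3) = (14 + 152*(8/(-8)))*(-3) = (14 + 152*(8*(-⅛)))*(-3) = (14 + 152*(-1))*(-3) = (14 - 152)*(-3) = -138*(-3) = 414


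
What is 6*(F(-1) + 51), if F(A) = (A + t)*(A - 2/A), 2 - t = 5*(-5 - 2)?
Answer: 522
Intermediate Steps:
t = 37 (t = 2 - 5*(-5 - 2) = 2 - 5*(-7) = 2 - 1*(-35) = 2 + 35 = 37)
F(A) = (37 + A)*(A - 2/A) (F(A) = (A + 37)*(A - 2/A) = (37 + A)*(A - 2/A))
6*(F(-1) + 51) = 6*((-2 + (-1)² - 74/(-1) + 37*(-1)) + 51) = 6*((-2 + 1 - 74*(-1) - 37) + 51) = 6*((-2 + 1 + 74 - 37) + 51) = 6*(36 + 51) = 6*87 = 522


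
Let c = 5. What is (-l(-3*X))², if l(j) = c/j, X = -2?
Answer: 25/36 ≈ 0.69444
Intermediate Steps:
l(j) = 5/j
(-l(-3*X))² = (-5/((-3*(-2))))² = (-5/6)² = (-1*⅚)² = (-⅚)² = 25/36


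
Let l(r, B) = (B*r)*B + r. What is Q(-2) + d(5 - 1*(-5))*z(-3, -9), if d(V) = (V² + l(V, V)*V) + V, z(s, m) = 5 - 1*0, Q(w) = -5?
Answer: 51045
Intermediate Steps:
l(r, B) = r + r*B² (l(r, B) = r*B² + r = r + r*B²)
z(s, m) = 5 (z(s, m) = 5 + 0 = 5)
d(V) = V + V² + V²*(1 + V²) (d(V) = (V² + (V*(1 + V²))*V) + V = (V² + V²*(1 + V²)) + V = V + V² + V²*(1 + V²))
Q(-2) + d(5 - 1*(-5))*z(-3, -9) = -5 + ((5 - 1*(-5))*(1 + (5 - 1*(-5))³ + 2*(5 - 1*(-5))))*5 = -5 + ((5 + 5)*(1 + (5 + 5)³ + 2*(5 + 5)))*5 = -5 + (10*(1 + 10³ + 2*10))*5 = -5 + (10*(1 + 1000 + 20))*5 = -5 + (10*1021)*5 = -5 + 10210*5 = -5 + 51050 = 51045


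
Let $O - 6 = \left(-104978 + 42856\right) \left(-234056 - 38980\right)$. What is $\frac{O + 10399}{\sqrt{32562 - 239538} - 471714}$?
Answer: $- \frac{1333500319347343}{37085717462} - \frac{237461739158 i \sqrt{66}}{55628576193} \approx -35957.0 - 34.679 i$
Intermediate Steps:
$O = 16961542398$ ($O = 6 + \left(-104978 + 42856\right) \left(-234056 - 38980\right) = 6 - -16961542392 = 6 + 16961542392 = 16961542398$)
$\frac{O + 10399}{\sqrt{32562 - 239538} - 471714} = \frac{16961542398 + 10399}{\sqrt{32562 - 239538} - 471714} = \frac{16961552797}{\sqrt{-206976} - 471714} = \frac{16961552797}{56 i \sqrt{66} - 471714} = \frac{16961552797}{-471714 + 56 i \sqrt{66}}$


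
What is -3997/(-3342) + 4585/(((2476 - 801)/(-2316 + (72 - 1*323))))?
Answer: -7865525143/1119570 ≈ -7025.5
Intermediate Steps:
-3997/(-3342) + 4585/(((2476 - 801)/(-2316 + (72 - 1*323)))) = -3997*(-1/3342) + 4585/((1675/(-2316 + (72 - 323)))) = 3997/3342 + 4585/((1675/(-2316 - 251))) = 3997/3342 + 4585/((1675/(-2567))) = 3997/3342 + 4585/((1675*(-1/2567))) = 3997/3342 + 4585/(-1675/2567) = 3997/3342 + 4585*(-2567/1675) = 3997/3342 - 2353939/335 = -7865525143/1119570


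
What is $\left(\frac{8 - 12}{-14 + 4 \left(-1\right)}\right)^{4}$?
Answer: $\frac{16}{6561} \approx 0.0024387$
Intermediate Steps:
$\left(\frac{8 - 12}{-14 + 4 \left(-1\right)}\right)^{4} = \left(- \frac{4}{-14 - 4}\right)^{4} = \left(- \frac{4}{-18}\right)^{4} = \left(\left(-4\right) \left(- \frac{1}{18}\right)\right)^{4} = \left(\frac{2}{9}\right)^{4} = \frac{16}{6561}$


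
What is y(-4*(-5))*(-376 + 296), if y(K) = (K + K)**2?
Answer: -128000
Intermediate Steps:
y(K) = 4*K**2 (y(K) = (2*K)**2 = 4*K**2)
y(-4*(-5))*(-376 + 296) = (4*(-4*(-5))**2)*(-376 + 296) = (4*20**2)*(-80) = (4*400)*(-80) = 1600*(-80) = -128000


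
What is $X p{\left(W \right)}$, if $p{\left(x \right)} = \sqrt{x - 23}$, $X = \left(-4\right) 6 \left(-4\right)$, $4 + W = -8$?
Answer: $96 i \sqrt{35} \approx 567.94 i$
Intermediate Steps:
$W = -12$ ($W = -4 - 8 = -12$)
$X = 96$ ($X = \left(-24\right) \left(-4\right) = 96$)
$p{\left(x \right)} = \sqrt{-23 + x}$
$X p{\left(W \right)} = 96 \sqrt{-23 - 12} = 96 \sqrt{-35} = 96 i \sqrt{35}$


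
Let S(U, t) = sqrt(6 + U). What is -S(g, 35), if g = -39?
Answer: -I*sqrt(33) ≈ -5.7446*I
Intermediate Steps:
-S(g, 35) = -sqrt(6 - 39) = -sqrt(-33) = -I*sqrt(33)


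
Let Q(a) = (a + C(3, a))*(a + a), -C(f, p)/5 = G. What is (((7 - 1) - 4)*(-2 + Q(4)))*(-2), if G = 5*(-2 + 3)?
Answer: 680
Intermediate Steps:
G = 5 (G = 5*1 = 5)
C(f, p) = -25 (C(f, p) = -5*5 = -25)
Q(a) = 2*a*(-25 + a) (Q(a) = (a - 25)*(a + a) = (-25 + a)*(2*a) = 2*a*(-25 + a))
(((7 - 1) - 4)*(-2 + Q(4)))*(-2) = (((7 - 1) - 4)*(-2 + 2*4*(-25 + 4)))*(-2) = ((6 - 4)*(-2 + 2*4*(-21)))*(-2) = (2*(-2 - 168))*(-2) = (2*(-170))*(-2) = -340*(-2) = 680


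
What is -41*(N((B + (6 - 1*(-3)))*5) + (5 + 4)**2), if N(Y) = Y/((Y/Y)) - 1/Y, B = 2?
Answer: -306639/55 ≈ -5575.3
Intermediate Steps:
N(Y) = Y - 1/Y (N(Y) = Y/1 - 1/Y = Y*1 - 1/Y = Y - 1/Y)
-41*(N((B + (6 - 1*(-3)))*5) + (5 + 4)**2) = -41*(((2 + (6 - 1*(-3)))*5 - 1/((2 + (6 - 1*(-3)))*5)) + (5 + 4)**2) = -41*(((2 + (6 + 3))*5 - 1/((2 + (6 + 3))*5)) + 9**2) = -41*(((2 + 9)*5 - 1/((2 + 9)*5)) + 81) = -41*((11*5 - 1/(11*5)) + 81) = -41*((55 - 1/55) + 81) = -41*(3024/55 + 81) = -41*7479/55 = -306639/55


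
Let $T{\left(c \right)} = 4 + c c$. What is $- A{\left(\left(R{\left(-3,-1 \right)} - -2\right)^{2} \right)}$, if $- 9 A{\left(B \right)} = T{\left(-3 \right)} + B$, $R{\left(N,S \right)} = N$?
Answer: $\frac{14}{9} \approx 1.5556$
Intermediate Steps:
$T{\left(c \right)} = 4 + c^{2}$
$A{\left(B \right)} = - \frac{13}{9} - \frac{B}{9}$ ($A{\left(B \right)} = - \frac{\left(4 + \left(-3\right)^{2}\right) + B}{9} = - \frac{\left(4 + 9\right) + B}{9} = - \frac{13 + B}{9} = - \frac{13}{9} - \frac{B}{9}$)
$- A{\left(\left(R{\left(-3,-1 \right)} - -2\right)^{2} \right)} = - (- \frac{13}{9} - \frac{\left(-3 - -2\right)^{2}}{9}) = - (- \frac{13}{9} - \frac{\left(-3 + 2\right)^{2}}{9}) = - (- \frac{13}{9} - \frac{\left(-1\right)^{2}}{9}) = - (- \frac{13}{9} - \frac{1}{9}) = \left(-1\right) \left(- \frac{14}{9}\right) = \frac{14}{9}$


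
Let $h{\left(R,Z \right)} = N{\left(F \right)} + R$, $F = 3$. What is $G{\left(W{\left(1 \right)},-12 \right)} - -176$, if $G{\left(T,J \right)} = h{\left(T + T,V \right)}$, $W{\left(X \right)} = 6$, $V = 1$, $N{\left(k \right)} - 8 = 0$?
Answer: $196$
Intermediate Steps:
$N{\left(k \right)} = 8$ ($N{\left(k \right)} = 8 + 0 = 8$)
$h{\left(R,Z \right)} = 8 + R$
$G{\left(T,J \right)} = 8 + 2 T$ ($G{\left(T,J \right)} = 8 + \left(T + T\right) = 8 + 2 T$)
$G{\left(W{\left(1 \right)},-12 \right)} - -176 = \left(8 + 2 \cdot 6\right) - -176 = \left(8 + 12\right) + 176 = 20 + 176 = 196$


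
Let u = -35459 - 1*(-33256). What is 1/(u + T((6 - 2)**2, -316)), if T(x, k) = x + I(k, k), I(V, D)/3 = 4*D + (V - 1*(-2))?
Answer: -1/6921 ≈ -0.00014449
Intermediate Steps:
I(V, D) = 6 + 3*V + 12*D (I(V, D) = 3*(4*D + (V - 1*(-2))) = 3*(4*D + (V + 2)) = 3*(4*D + (2 + V)) = 3*(2 + V + 4*D) = 6 + 3*V + 12*D)
u = -2203 (u = -35459 + 33256 = -2203)
T(x, k) = 6 + x + 15*k (T(x, k) = x + (6 + 3*k + 12*k) = x + (6 + 15*k) = 6 + x + 15*k)
1/(u + T((6 - 2)**2, -316)) = 1/(-2203 + (6 + (6 - 2)**2 + 15*(-316))) = 1/(-2203 + (6 + 4**2 - 4740)) = 1/(-2203 + (6 + 16 - 4740)) = 1/(-2203 - 4718) = 1/(-6921) = -1/6921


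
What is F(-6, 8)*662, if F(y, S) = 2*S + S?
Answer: 15888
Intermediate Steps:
F(y, S) = 3*S
F(-6, 8)*662 = (3*8)*662 = 24*662 = 15888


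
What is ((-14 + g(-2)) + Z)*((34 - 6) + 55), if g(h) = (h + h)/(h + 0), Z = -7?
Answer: -1577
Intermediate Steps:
g(h) = 2 (g(h) = (2*h)/h = 2)
((-14 + g(-2)) + Z)*((34 - 6) + 55) = ((-14 + 2) - 7)*((34 - 6) + 55) = (-12 - 7)*(28 + 55) = -19*83 = -1577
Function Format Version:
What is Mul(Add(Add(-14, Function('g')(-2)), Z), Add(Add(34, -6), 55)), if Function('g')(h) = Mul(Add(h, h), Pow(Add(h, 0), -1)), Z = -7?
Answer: -1577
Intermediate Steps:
Function('g')(h) = 2 (Function('g')(h) = Mul(Mul(2, h), Pow(h, -1)) = 2)
Mul(Add(Add(-14, Function('g')(-2)), Z), Add(Add(34, -6), 55)) = Mul(Add(Add(-14, 2), -7), Add(Add(34, -6), 55)) = Mul(Add(-12, -7), Add(28, 55)) = Mul(-19, 83) = -1577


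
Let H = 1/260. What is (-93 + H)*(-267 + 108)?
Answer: 3844461/260 ≈ 14786.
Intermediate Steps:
H = 1/260 ≈ 0.0038462
(-93 + H)*(-267 + 108) = (-93 + 1/260)*(-267 + 108) = -24179/260*(-159) = 3844461/260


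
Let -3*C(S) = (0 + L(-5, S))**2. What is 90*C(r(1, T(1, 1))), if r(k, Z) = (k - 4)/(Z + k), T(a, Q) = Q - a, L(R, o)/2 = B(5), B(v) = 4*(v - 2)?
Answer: -17280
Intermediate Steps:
B(v) = -8 + 4*v (B(v) = 4*(-2 + v) = -8 + 4*v)
L(R, o) = 24 (L(R, o) = 2*(-8 + 4*5) = 2*(-8 + 20) = 2*12 = 24)
r(k, Z) = (-4 + k)/(Z + k)
C(S) = -192 (C(S) = -(0 + 24)**2/3 = -1/3*24**2 = -1/3*576 = -192)
90*C(r(1, T(1, 1))) = 90*(-192) = -17280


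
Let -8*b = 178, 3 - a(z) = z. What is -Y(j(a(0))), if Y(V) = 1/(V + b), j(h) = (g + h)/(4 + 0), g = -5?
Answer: 4/91 ≈ 0.043956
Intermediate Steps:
a(z) = 3 - z
j(h) = -5/4 + h/4 (j(h) = (-5 + h)/(4 + 0) = (-5 + h)/4 = (-5 + h)*(¼) = -5/4 + h/4)
b = -89/4 (b = -⅛*178 = -89/4 ≈ -22.250)
Y(V) = 1/(-89/4 + V) (Y(V) = 1/(V - 89/4) = 1/(-89/4 + V))
-Y(j(a(0))) = -4/(-89 + 4*(-5/4 + (3 - 1*0)/4)) = -4/(-89 + 4*(-5/4 + (3 + 0)/4)) = -4/(-89 + 4*(-5/4 + (¼)*3)) = -4/(-89 + 4*(-5/4 + ¾)) = -4/(-89 + 4*(-½)) = -4/(-89 - 2) = -4/(-91) = -4*(-1)/91 = -1*(-4/91) = 4/91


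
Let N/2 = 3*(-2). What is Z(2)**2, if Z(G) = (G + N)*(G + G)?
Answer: 1600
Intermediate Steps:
N = -12 (N = 2*(3*(-2)) = 2*(-6) = -12)
Z(G) = 2*G*(-12 + G) (Z(G) = (G - 12)*(G + G) = (-12 + G)*(2*G) = 2*G*(-12 + G))
Z(2)**2 = (2*2*(-12 + 2))**2 = (2*2*(-10))**2 = (-40)**2 = 1600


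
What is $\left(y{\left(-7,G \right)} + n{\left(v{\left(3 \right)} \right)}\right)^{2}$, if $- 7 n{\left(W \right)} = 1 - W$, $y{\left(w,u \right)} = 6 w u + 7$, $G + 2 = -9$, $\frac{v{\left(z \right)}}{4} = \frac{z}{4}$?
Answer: $\frac{10791225}{49} \approx 2.2023 \cdot 10^{5}$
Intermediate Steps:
$v{\left(z \right)} = z$ ($v{\left(z \right)} = 4 \frac{z}{4} = z$)
$G = -11$ ($G = -2 - 9 = -11$)
$y{\left(w,u \right)} = 7 + 6 u w$ ($y{\left(w,u \right)} = 6 u w + 7 = 7 + 6 u w$)
$n{\left(W \right)} = - \frac{1}{7} + \frac{W}{7}$ ($n{\left(W \right)} = - \frac{1 - W}{7} = - \frac{1}{7} + \frac{W}{7}$)
$\left(y{\left(-7,G \right)} + n{\left(v{\left(3 \right)} \right)}\right)^{2} = \left(\left(7 + 6 \left(-11\right) \left(-7\right)\right) + \left(- \frac{1}{7} + \frac{1}{7} \cdot 3\right)\right)^{2} = \left(\left(7 + 462\right) + \left(- \frac{1}{7} + \frac{3}{7}\right)\right)^{2} = \left(469 + \frac{2}{7}\right)^{2} = \left(\frac{3285}{7}\right)^{2} = \frac{10791225}{49}$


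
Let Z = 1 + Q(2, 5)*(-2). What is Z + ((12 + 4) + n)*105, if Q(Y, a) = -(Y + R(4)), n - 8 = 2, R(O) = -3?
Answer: 2729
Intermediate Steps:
n = 10 (n = 8 + 2 = 10)
Q(Y, a) = 3 - Y (Q(Y, a) = -(Y - 3) = -(-3 + Y) = 3 - Y)
Z = -1 (Z = 1 + (3 - 1*2)*(-2) = 1 + (3 - 2)*(-2) = 1 + 1*(-2) = 1 - 2 = -1)
Z + ((12 + 4) + n)*105 = -1 + ((12 + 4) + 10)*105 = -1 + (16 + 10)*105 = -1 + 26*105 = -1 + 2730 = 2729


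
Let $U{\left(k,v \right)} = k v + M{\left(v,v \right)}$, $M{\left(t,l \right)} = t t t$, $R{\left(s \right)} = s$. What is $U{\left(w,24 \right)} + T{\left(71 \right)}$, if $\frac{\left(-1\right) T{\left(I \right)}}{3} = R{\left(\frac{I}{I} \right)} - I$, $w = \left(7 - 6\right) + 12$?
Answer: $14346$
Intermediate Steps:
$w = 13$ ($w = 1 + 12 = 13$)
$M{\left(t,l \right)} = t^{3}$ ($M{\left(t,l \right)} = t^{2} t = t^{3}$)
$U{\left(k,v \right)} = v^{3} + k v$ ($U{\left(k,v \right)} = k v + v^{3} = v^{3} + k v$)
$T{\left(I \right)} = -3 + 3 I$ ($T{\left(I \right)} = - 3 \left(\frac{I}{I} - I\right) = - 3 \left(1 - I\right) = -3 + 3 I$)
$U{\left(w,24 \right)} + T{\left(71 \right)} = 24 \left(13 + 24^{2}\right) + \left(-3 + 3 \cdot 71\right) = 24 \left(13 + 576\right) + \left(-3 + 213\right) = 24 \cdot 589 + 210 = 14136 + 210 = 14346$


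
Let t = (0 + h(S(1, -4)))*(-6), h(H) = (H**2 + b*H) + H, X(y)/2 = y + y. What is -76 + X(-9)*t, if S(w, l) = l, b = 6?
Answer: -2668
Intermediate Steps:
X(y) = 4*y (X(y) = 2*(y + y) = 2*(2*y) = 4*y)
h(H) = H**2 + 7*H (h(H) = (H**2 + 6*H) + H = H**2 + 7*H)
t = 72 (t = (0 - 4*(7 - 4))*(-6) = (0 - 4*3)*(-6) = (0 - 12)*(-6) = -12*(-6) = 72)
-76 + X(-9)*t = -76 + (4*(-9))*72 = -76 - 36*72 = -76 - 2592 = -2668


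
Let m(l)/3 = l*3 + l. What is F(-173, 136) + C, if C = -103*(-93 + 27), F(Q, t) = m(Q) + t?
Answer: 4858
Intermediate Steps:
m(l) = 12*l (m(l) = 3*(l*3 + l) = 3*(3*l + l) = 3*(4*l) = 12*l)
F(Q, t) = t + 12*Q (F(Q, t) = 12*Q + t = t + 12*Q)
C = 6798 (C = -103*(-66) = 6798)
F(-173, 136) + C = (136 + 12*(-173)) + 6798 = (136 - 2076) + 6798 = -1940 + 6798 = 4858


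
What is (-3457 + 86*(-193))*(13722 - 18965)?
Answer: 105148365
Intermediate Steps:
(-3457 + 86*(-193))*(13722 - 18965) = (-3457 - 16598)*(-5243) = -20055*(-5243) = 105148365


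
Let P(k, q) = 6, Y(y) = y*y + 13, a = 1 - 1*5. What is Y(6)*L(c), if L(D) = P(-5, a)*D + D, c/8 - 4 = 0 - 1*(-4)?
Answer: 21952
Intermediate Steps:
a = -4 (a = 1 - 5 = -4)
Y(y) = 13 + y**2 (Y(y) = y**2 + 13 = 13 + y**2)
c = 64 (c = 32 + 8*(0 - 1*(-4)) = 32 + 8*(0 + 4) = 32 + 8*4 = 32 + 32 = 64)
L(D) = 7*D (L(D) = 6*D + D = 7*D)
Y(6)*L(c) = (13 + 6**2)*(7*64) = (13 + 36)*448 = 49*448 = 21952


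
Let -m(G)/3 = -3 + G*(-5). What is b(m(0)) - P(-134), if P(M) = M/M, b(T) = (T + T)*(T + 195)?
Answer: 3671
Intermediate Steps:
m(G) = 9 + 15*G (m(G) = -3*(-3 + G*(-5)) = -3*(-3 - 5*G) = 9 + 15*G)
b(T) = 2*T*(195 + T) (b(T) = (2*T)*(195 + T) = 2*T*(195 + T))
P(M) = 1
b(m(0)) - P(-134) = 2*(9 + 15*0)*(195 + (9 + 15*0)) - 1*1 = 2*(9 + 0)*(195 + (9 + 0)) - 1 = 2*9*(195 + 9) - 1 = 2*9*204 - 1 = 3672 - 1 = 3671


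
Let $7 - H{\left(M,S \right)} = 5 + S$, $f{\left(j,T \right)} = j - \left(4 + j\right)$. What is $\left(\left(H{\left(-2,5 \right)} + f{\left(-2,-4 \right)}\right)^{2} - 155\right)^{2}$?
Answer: $11236$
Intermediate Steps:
$f{\left(j,T \right)} = -4$
$H{\left(M,S \right)} = 2 - S$ ($H{\left(M,S \right)} = 7 - \left(5 + S\right) = 2 - S$)
$\left(\left(H{\left(-2,5 \right)} + f{\left(-2,-4 \right)}\right)^{2} - 155\right)^{2} = \left(\left(\left(2 - 5\right) - 4\right)^{2} - 155\right)^{2} = \left(\left(-3 - 4\right)^{2} - 155\right)^{2} = \left(\left(-7\right)^{2} - 155\right)^{2} = \left(49 - 155\right)^{2} = \left(-106\right)^{2} = 11236$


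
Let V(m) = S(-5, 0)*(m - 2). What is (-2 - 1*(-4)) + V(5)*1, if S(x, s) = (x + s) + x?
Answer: -28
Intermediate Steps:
S(x, s) = s + 2*x (S(x, s) = (s + x) + x = s + 2*x)
V(m) = 20 - 10*m (V(m) = (0 + 2*(-5))*(m - 2) = (0 - 10)*(-2 + m) = -10*(-2 + m) = 20 - 10*m)
(-2 - 1*(-4)) + V(5)*1 = (-2 - 1*(-4)) + (20 - 10*5)*1 = (-2 + 4) + (20 - 50)*1 = 2 - 30*1 = 2 - 30 = -28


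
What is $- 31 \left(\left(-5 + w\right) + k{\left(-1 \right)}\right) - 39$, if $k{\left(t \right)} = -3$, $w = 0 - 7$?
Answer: $426$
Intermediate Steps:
$w = -7$ ($w = 0 - 7 = -7$)
$- 31 \left(\left(-5 + w\right) + k{\left(-1 \right)}\right) - 39 = - 31 \left(\left(-5 - 7\right) - 3\right) - 39 = - 31 \left(-12 - 3\right) - 39 = \left(-31\right) \left(-15\right) - 39 = 465 - 39 = 426$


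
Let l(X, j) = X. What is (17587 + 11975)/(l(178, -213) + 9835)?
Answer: 29562/10013 ≈ 2.9524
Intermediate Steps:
(17587 + 11975)/(l(178, -213) + 9835) = (17587 + 11975)/(178 + 9835) = 29562/10013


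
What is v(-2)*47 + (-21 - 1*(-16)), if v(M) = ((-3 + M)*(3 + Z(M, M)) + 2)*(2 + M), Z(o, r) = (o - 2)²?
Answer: -5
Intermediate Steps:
Z(o, r) = (-2 + o)²
v(M) = (2 + M)*(2 + (-3 + M)*(3 + (-2 + M)²)) (v(M) = ((-3 + M)*(3 + (-2 + M)²) + 2)*(2 + M) = (2 + (-3 + M)*(3 + (-2 + M)²))*(2 + M) = (2 + M)*(2 + (-3 + M)*(3 + (-2 + M)²)))
v(-2)*47 + (-21 - 1*(-16)) = (-38 + (-2)⁴ - 5*(-2)³ + 5*(-2)² + 19*(-2))*47 + (-21 - 1*(-16)) = (-38 + 16 - 5*(-8) + 5*4 - 38)*47 + (-21 + 16) = (-38 + 16 + 40 + 20 - 38)*47 - 5 = 0*47 - 5 = 0 - 5 = -5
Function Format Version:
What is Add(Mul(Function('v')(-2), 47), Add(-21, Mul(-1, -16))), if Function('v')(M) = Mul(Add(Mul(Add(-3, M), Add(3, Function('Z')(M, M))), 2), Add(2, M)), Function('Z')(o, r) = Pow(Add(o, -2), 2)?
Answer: -5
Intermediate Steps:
Function('Z')(o, r) = Pow(Add(-2, o), 2)
Function('v')(M) = Mul(Add(2, M), Add(2, Mul(Add(-3, M), Add(3, Pow(Add(-2, M), 2))))) (Function('v')(M) = Mul(Add(Mul(Add(-3, M), Add(3, Pow(Add(-2, M), 2))), 2), Add(2, M)) = Mul(Add(2, Mul(Add(-3, M), Add(3, Pow(Add(-2, M), 2)))), Add(2, M)) = Mul(Add(2, M), Add(2, Mul(Add(-3, M), Add(3, Pow(Add(-2, M), 2))))))
Add(Mul(Function('v')(-2), 47), Add(-21, Mul(-1, -16))) = Add(Mul(Add(-38, Pow(-2, 4), Mul(-5, Pow(-2, 3)), Mul(5, Pow(-2, 2)), Mul(19, -2)), 47), Add(-21, Mul(-1, -16))) = Add(Mul(Add(-38, 16, Mul(-5, -8), Mul(5, 4), -38), 47), Add(-21, 16)) = Add(Mul(Add(-38, 16, 40, 20, -38), 47), -5) = Add(Mul(0, 47), -5) = Add(0, -5) = -5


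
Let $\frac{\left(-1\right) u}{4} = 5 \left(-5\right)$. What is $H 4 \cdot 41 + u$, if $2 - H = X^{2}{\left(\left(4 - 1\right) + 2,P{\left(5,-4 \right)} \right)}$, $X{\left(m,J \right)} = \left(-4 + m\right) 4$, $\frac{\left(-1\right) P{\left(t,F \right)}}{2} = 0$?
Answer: $-2196$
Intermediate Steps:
$P{\left(t,F \right)} = 0$ ($P{\left(t,F \right)} = \left(-2\right) 0 = 0$)
$X{\left(m,J \right)} = -16 + 4 m$
$H = -14$ ($H = 2 - \left(-16 + 4 \left(\left(4 - 1\right) + 2\right)\right)^{2} = 2 - \left(-16 + 4 \left(3 + 2\right)\right)^{2} = 2 - \left(-16 + 4 \cdot 5\right)^{2} = 2 - \left(-16 + 20\right)^{2} = 2 - 4^{2} = 2 - 16 = -14$)
$u = 100$ ($u = - 4 \cdot 5 \left(-5\right) = \left(-4\right) \left(-25\right) = 100$)
$H 4 \cdot 41 + u = - 14 \cdot 4 \cdot 41 + 100 = \left(-14\right) 164 + 100 = -2296 + 100 = -2196$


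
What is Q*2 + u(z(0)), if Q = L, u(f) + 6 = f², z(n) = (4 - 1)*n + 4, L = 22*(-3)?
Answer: -122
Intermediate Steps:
L = -66
z(n) = 4 + 3*n (z(n) = 3*n + 4 = 4 + 3*n)
u(f) = -6 + f²
Q = -66
Q*2 + u(z(0)) = -66*2 + (-6 + (4 + 3*0)²) = -132 + (-6 + (4 + 0)²) = -132 + (-6 + 4²) = -132 + (-6 + 16) = -132 + 10 = -122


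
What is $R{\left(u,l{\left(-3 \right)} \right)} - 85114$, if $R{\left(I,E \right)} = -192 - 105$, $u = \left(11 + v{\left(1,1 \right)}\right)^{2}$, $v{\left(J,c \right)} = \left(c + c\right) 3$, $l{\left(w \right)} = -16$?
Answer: $-85411$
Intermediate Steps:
$v{\left(J,c \right)} = 6 c$ ($v{\left(J,c \right)} = 2 c 3 = 6 c$)
$u = 289$ ($u = \left(11 + 6 \cdot 1\right)^{2} = \left(11 + 6\right)^{2} = 17^{2} = 289$)
$R{\left(I,E \right)} = -297$
$R{\left(u,l{\left(-3 \right)} \right)} - 85114 = -297 - 85114 = -85411$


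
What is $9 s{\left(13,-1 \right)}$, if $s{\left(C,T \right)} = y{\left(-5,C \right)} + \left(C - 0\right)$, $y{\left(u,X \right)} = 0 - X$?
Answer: $0$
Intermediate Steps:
$y{\left(u,X \right)} = - X$
$s{\left(C,T \right)} = 0$ ($s{\left(C,T \right)} = - C + \left(C - 0\right) = - C + \left(C + 0\right) = - C + C = 0$)
$9 s{\left(13,-1 \right)} = 9 \cdot 0 = 0$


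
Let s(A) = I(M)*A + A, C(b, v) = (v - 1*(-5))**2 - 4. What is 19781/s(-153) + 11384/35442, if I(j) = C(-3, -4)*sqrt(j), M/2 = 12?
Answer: 19917683/21590085 + 39562*sqrt(6)/10965 ≈ 9.7604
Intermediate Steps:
M = 24 (M = 2*12 = 24)
C(b, v) = -4 + (5 + v)**2 (C(b, v) = (v + 5)**2 - 4 = (5 + v)**2 - 4 = -4 + (5 + v)**2)
I(j) = -3*sqrt(j) (I(j) = (-4 + (5 - 4)**2)*sqrt(j) = (-4 + 1**2)*sqrt(j) = (-4 + 1)*sqrt(j) = -3*sqrt(j))
s(A) = A - 6*A*sqrt(6) (s(A) = (-6*sqrt(6))*A + A = -6*A*sqrt(6) + A = A - 6*A*sqrt(6))
19781/s(-153) + 11384/35442 = 19781/((-153*(1 - 6*sqrt(6)))) + 11384/35442 = 19781/(-153 + 918*sqrt(6)) + 11384*(1/35442) = 19781/(-153 + 918*sqrt(6)) + 5692/17721 = 5692/17721 + 19781/(-153 + 918*sqrt(6))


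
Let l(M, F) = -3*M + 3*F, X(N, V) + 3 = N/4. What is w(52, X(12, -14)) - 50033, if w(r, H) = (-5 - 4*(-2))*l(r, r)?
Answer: -50033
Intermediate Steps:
X(N, V) = -3 + N/4
w(r, H) = 0 (w(r, H) = (-5 - 4*(-2))*(-3*r + 3*r) = (-5 + 8)*0 = 3*0 = 0)
w(52, X(12, -14)) - 50033 = 0 - 50033 = -50033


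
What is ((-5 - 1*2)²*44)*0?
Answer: 0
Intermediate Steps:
((-5 - 1*2)²*44)*0 = ((-5 - 2)²*44)*0 = ((-7)²*44)*0 = (49*44)*0 = 2156*0 = 0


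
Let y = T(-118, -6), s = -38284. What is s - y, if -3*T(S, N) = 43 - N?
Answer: -114803/3 ≈ -38268.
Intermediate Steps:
T(S, N) = -43/3 + N/3 (T(S, N) = -(43 - N)/3 = -43/3 + N/3)
y = -49/3 (y = -43/3 + (⅓)*(-6) = -43/3 - 2 = -49/3 ≈ -16.333)
s - y = -38284 - 1*(-49/3) = -38284 + 49/3 = -114803/3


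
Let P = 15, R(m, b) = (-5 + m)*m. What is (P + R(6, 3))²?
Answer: 441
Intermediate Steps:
R(m, b) = m*(-5 + m)
(P + R(6, 3))² = (15 + 6*(-5 + 6))² = (15 + 6*1)² = (15 + 6)² = 21² = 441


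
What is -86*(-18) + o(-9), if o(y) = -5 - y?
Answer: 1552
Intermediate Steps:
-86*(-18) + o(-9) = -86*(-18) + (-5 - 1*(-9)) = 1548 + (-5 + 9) = 1548 + 4 = 1552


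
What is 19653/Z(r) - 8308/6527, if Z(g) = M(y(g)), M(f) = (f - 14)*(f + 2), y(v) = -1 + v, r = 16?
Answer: 128133895/110959 ≈ 1154.8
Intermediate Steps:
M(f) = (-14 + f)*(2 + f)
Z(g) = -16 + (-1 + g)² - 12*g (Z(g) = -28 + (-1 + g)² - 12*(-1 + g) = -28 + (-1 + g)² + (12 - 12*g) = -16 + (-1 + g)² - 12*g)
19653/Z(r) - 8308/6527 = 19653/(-15 + 16² - 14*16) - 8308/6527 = 19653/(-15 + 256 - 224) - 8308*1/6527 = 19653/17 - 8308/6527 = 128133895/110959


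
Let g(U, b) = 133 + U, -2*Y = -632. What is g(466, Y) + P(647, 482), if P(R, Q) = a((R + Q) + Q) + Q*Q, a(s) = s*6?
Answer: 242589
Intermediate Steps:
Y = 316 (Y = -1/2*(-632) = 316)
a(s) = 6*s
P(R, Q) = Q**2 + 6*R + 12*Q (P(R, Q) = 6*((R + Q) + Q) + Q*Q = 6*((Q + R) + Q) + Q**2 = 6*(R + 2*Q) + Q**2 = (6*R + 12*Q) + Q**2 = Q**2 + 6*R + 12*Q)
g(466, Y) + P(647, 482) = (133 + 466) + (482**2 + 6*647 + 12*482) = 599 + (232324 + 3882 + 5784) = 599 + 241990 = 242589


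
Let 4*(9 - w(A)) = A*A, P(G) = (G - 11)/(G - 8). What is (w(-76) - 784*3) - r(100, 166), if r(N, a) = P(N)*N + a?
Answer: -93144/23 ≈ -4049.7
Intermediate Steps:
P(G) = (-11 + G)/(-8 + G)
w(A) = 9 - A**2/4 (w(A) = 9 - A*A/4 = 9 - A**2/4)
r(N, a) = a + N*(-11 + N)/(-8 + N) (r(N, a) = ((-11 + N)/(-8 + N))*N + a = N*(-11 + N)/(-8 + N) + a = a + N*(-11 + N)/(-8 + N))
(w(-76) - 784*3) - r(100, 166) = ((9 - 1/4*(-76)**2) - 784*3) - (100*(-11 + 100) + 166*(-8 + 100))/(-8 + 100) = ((9 - 1/4*5776) - 2352) - (100*89 + 166*92)/92 = ((9 - 1444) - 2352) - (8900 + 15272)/92 = (-1435 - 2352) - 24172/92 = -3787 - 1*6043/23 = -3787 - 6043/23 = -93144/23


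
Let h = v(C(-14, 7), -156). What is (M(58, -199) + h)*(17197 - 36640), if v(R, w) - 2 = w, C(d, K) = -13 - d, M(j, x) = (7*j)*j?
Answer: -454849542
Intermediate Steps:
M(j, x) = 7*j²
v(R, w) = 2 + w
h = -154 (h = 2 - 156 = -154)
(M(58, -199) + h)*(17197 - 36640) = (7*58² - 154)*(17197 - 36640) = (7*3364 - 154)*(-19443) = (23548 - 154)*(-19443) = 23394*(-19443) = -454849542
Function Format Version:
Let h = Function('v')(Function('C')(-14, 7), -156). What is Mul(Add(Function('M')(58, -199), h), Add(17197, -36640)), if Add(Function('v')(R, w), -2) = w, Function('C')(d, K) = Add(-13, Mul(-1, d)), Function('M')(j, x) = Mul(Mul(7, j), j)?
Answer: -454849542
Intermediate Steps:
Function('M')(j, x) = Mul(7, Pow(j, 2))
Function('v')(R, w) = Add(2, w)
h = -154 (h = Add(2, -156) = -154)
Mul(Add(Function('M')(58, -199), h), Add(17197, -36640)) = Mul(Add(Mul(7, Pow(58, 2)), -154), Add(17197, -36640)) = Mul(Add(Mul(7, 3364), -154), -19443) = Mul(Add(23548, -154), -19443) = Mul(23394, -19443) = -454849542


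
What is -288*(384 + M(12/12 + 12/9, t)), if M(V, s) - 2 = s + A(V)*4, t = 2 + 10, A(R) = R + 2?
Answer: -119616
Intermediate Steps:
A(R) = 2 + R
t = 12
M(V, s) = 10 + s + 4*V (M(V, s) = 2 + (s + (2 + V)*4) = 2 + (s + (8 + 4*V)) = 2 + (8 + s + 4*V) = 10 + s + 4*V)
-288*(384 + M(12/12 + 12/9, t)) = -288*(384 + (10 + 12 + 4*(12/12 + 12/9))) = -288*(384 + (10 + 12 + 4*(12*(1/12) + 12*(1/9)))) = -288*(384 + (10 + 12 + 4*(1 + 4/3))) = -288*(384 + (10 + 12 + 4*(7/3))) = -288*(384 + (10 + 12 + 28/3)) = -288*(384 + 94/3) = -288*1246/3 = -119616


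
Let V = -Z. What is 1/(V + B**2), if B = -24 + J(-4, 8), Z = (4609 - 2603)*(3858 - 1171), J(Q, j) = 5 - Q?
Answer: -1/5389897 ≈ -1.8553e-7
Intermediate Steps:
Z = 5390122 (Z = 2006*2687 = 5390122)
B = -15 (B = -24 + (5 - 1*(-4)) = -24 + (5 + 4) = -24 + 9 = -15)
V = -5390122 (V = -1*5390122 = -5390122)
1/(V + B**2) = 1/(-5390122 + (-15)**2) = 1/(-5390122 + 225) = 1/(-5389897) = -1/5389897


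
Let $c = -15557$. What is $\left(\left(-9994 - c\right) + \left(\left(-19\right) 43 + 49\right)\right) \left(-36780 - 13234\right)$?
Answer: $-239817130$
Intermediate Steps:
$\left(\left(-9994 - c\right) + \left(\left(-19\right) 43 + 49\right)\right) \left(-36780 - 13234\right) = \left(\left(-9994 - -15557\right) + \left(\left(-19\right) 43 + 49\right)\right) \left(-36780 - 13234\right) = \left(\left(-9994 + 15557\right) + \left(-817 + 49\right)\right) \left(-50014\right) = \left(5563 - 768\right) \left(-50014\right) = 4795 \left(-50014\right) = -239817130$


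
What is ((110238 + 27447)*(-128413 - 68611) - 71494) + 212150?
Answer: -27127108784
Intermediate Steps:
((110238 + 27447)*(-128413 - 68611) - 71494) + 212150 = (137685*(-197024) - 71494) + 212150 = (-27127249440 - 71494) + 212150 = -27127320934 + 212150 = -27127108784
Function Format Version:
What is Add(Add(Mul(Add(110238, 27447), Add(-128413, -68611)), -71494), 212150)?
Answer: -27127108784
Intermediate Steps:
Add(Add(Mul(Add(110238, 27447), Add(-128413, -68611)), -71494), 212150) = Add(Add(Mul(137685, -197024), -71494), 212150) = Add(Add(-27127249440, -71494), 212150) = Add(-27127320934, 212150) = -27127108784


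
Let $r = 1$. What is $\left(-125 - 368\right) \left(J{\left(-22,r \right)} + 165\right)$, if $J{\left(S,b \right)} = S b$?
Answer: $-70499$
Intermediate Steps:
$\left(-125 - 368\right) \left(J{\left(-22,r \right)} + 165\right) = \left(-125 - 368\right) \left(\left(-22\right) 1 + 165\right) = - 493 \left(-22 + 165\right) = \left(-493\right) 143 = -70499$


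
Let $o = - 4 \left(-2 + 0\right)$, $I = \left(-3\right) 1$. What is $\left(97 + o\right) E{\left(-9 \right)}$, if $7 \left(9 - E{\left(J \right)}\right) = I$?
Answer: $990$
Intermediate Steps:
$I = -3$
$o = 8$ ($o = \left(-4\right) \left(-2\right) = 8$)
$E{\left(J \right)} = \frac{66}{7}$ ($E{\left(J \right)} = 9 - - \frac{3}{7} = 9 + \frac{3}{7} = \frac{66}{7}$)
$\left(97 + o\right) E{\left(-9 \right)} = \left(97 + 8\right) \frac{66}{7} = 105 \cdot \frac{66}{7} = 990$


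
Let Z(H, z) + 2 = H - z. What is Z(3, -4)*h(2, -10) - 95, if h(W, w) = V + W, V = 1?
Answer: -80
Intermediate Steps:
h(W, w) = 1 + W
Z(H, z) = -2 + H - z (Z(H, z) = -2 + (H - z) = -2 + H - z)
Z(3, -4)*h(2, -10) - 95 = (-2 + 3 - 1*(-4))*(1 + 2) - 95 = (-2 + 3 + 4)*3 - 95 = 5*3 - 95 = 15 - 95 = -80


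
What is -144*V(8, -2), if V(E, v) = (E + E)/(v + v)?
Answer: 576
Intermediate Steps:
V(E, v) = E/v (V(E, v) = (2*E)/((2*v)) = (2*E)*(1/(2*v)) = E/v)
-144*V(8, -2) = -1152/(-2) = -1152*(-1)/2 = -144*(-4) = 576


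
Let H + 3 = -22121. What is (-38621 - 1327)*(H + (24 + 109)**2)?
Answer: 177169380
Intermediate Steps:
H = -22124 (H = -3 - 22121 = -22124)
(-38621 - 1327)*(H + (24 + 109)**2) = (-38621 - 1327)*(-22124 + (24 + 109)**2) = -39948*(-22124 + 133**2) = -39948*(-22124 + 17689) = -39948*(-4435) = 177169380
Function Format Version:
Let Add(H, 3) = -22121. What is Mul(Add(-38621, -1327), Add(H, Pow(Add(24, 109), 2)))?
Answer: 177169380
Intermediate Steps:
H = -22124 (H = Add(-3, -22121) = -22124)
Mul(Add(-38621, -1327), Add(H, Pow(Add(24, 109), 2))) = Mul(Add(-38621, -1327), Add(-22124, Pow(Add(24, 109), 2))) = Mul(-39948, Add(-22124, Pow(133, 2))) = Mul(-39948, Add(-22124, 17689)) = Mul(-39948, -4435) = 177169380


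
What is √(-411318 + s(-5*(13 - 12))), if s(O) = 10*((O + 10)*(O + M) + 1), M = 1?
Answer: 2*I*√102877 ≈ 641.49*I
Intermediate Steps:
s(O) = 10 + 10*(1 + O)*(10 + O) (s(O) = 10*((O + 10)*(O + 1) + 1) = 10*((10 + O)*(1 + O) + 1) = 10*((1 + O)*(10 + O) + 1) = 10*(1 + (1 + O)*(10 + O)) = 10 + 10*(1 + O)*(10 + O))
√(-411318 + s(-5*(13 - 12))) = √(-411318 + (110 + 10*(-5*(13 - 12))² + 110*(-5*(13 - 12)))) = √(-411318 + (110 + 10*(-5*1)² + 110*(-5*1))) = √(-411318 + (110 + 10*(-5)² + 110*(-5))) = √(-411318 + (110 + 10*25 - 550)) = √(-411318 + (110 + 250 - 550)) = √(-411318 - 190) = √(-411508) = 2*I*√102877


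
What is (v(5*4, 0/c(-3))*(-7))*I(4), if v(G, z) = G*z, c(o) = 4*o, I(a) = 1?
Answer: 0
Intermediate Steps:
(v(5*4, 0/c(-3))*(-7))*I(4) = (((5*4)*(0/((4*(-3)))))*(-7))*1 = ((20*(0/(-12)))*(-7))*1 = ((20*(0*(-1/12)))*(-7))*1 = ((20*0)*(-7))*1 = (0*(-7))*1 = 0*1 = 0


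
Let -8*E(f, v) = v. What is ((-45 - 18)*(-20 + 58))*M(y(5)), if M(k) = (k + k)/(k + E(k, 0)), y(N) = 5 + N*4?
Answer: -4788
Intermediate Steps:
y(N) = 5 + 4*N
E(f, v) = -v/8
M(k) = 2 (M(k) = (k + k)/(k - ⅛*0) = (2*k)/(k + 0) = (2*k)/k = 2)
((-45 - 18)*(-20 + 58))*M(y(5)) = ((-45 - 18)*(-20 + 58))*2 = -63*38*2 = -2394*2 = -4788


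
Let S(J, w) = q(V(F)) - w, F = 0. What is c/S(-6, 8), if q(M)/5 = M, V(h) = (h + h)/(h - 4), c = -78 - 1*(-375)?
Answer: -297/8 ≈ -37.125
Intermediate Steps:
c = 297 (c = -78 + 375 = 297)
V(h) = 2*h/(-4 + h) (V(h) = (2*h)/(-4 + h) = 2*h/(-4 + h))
q(M) = 5*M
S(J, w) = -w (S(J, w) = 5*(2*0/(-4 + 0)) - w = 5*(2*0/(-4)) - w = 5*(2*0*(-1/4)) - w = 5*0 - w = 0 - w = -w)
c/S(-6, 8) = 297/((-1*8)) = 297/(-8) = 297*(-1/8) = -297/8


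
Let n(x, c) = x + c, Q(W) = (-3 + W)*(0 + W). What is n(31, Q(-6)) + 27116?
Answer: 27201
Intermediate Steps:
Q(W) = W*(-3 + W) (Q(W) = (-3 + W)*W = W*(-3 + W))
n(x, c) = c + x
n(31, Q(-6)) + 27116 = (-6*(-3 - 6) + 31) + 27116 = (-6*(-9) + 31) + 27116 = (54 + 31) + 27116 = 85 + 27116 = 27201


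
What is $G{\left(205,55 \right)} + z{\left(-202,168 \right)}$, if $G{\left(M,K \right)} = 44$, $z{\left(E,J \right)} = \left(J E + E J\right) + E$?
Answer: $-68030$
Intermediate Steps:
$z{\left(E,J \right)} = E + 2 E J$ ($z{\left(E,J \right)} = \left(E J + E J\right) + E = 2 E J + E = E + 2 E J$)
$G{\left(205,55 \right)} + z{\left(-202,168 \right)} = 44 - 202 \left(1 + 2 \cdot 168\right) = 44 - 202 \left(1 + 336\right) = 44 - 68074 = -68030$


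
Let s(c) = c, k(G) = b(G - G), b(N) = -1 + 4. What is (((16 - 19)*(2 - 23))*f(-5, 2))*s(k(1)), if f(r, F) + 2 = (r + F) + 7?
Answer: 378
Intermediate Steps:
f(r, F) = 5 + F + r (f(r, F) = -2 + ((r + F) + 7) = -2 + ((F + r) + 7) = -2 + (7 + F + r) = 5 + F + r)
b(N) = 3
k(G) = 3
(((16 - 19)*(2 - 23))*f(-5, 2))*s(k(1)) = (((16 - 19)*(2 - 23))*(5 + 2 - 5))*3 = (-3*(-21)*2)*3 = (63*2)*3 = 126*3 = 378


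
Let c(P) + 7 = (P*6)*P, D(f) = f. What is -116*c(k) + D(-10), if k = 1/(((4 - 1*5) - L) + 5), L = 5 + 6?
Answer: 38602/49 ≈ 787.80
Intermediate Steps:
L = 11
k = -1/7 (k = 1/(((4 - 1*5) - 1*11) + 5) = 1/(((4 - 5) - 11) + 5) = 1/((-1 - 11) + 5) = 1/(-12 + 5) = 1/(-7) = -1/7 ≈ -0.14286)
c(P) = -7 + 6*P**2 (c(P) = -7 + (P*6)*P = -7 + (6*P)*P = -7 + 6*P**2)
-116*c(k) + D(-10) = -116*(-7 + 6*(-1/7)**2) - 10 = -116*(-7 + 6*(1/49)) - 10 = -116*(-7 + 6/49) - 10 = -116*(-337/49) - 10 = 39092/49 - 10 = 38602/49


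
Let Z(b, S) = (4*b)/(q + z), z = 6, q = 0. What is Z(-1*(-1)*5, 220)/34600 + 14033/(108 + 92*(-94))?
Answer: -364135/221613 ≈ -1.6431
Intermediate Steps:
Z(b, S) = 2*b/3 (Z(b, S) = (4*b)/(0 + 6) = (4*b)/6 = (4*b)*(⅙) = 2*b/3)
Z(-1*(-1)*5, 220)/34600 + 14033/(108 + 92*(-94)) = (2*(-1*(-1)*5)/3)/34600 + 14033/(108 + 92*(-94)) = (2*(1*5)/3)*(1/34600) + 14033/(108 - 8648) = ((⅔)*5)*(1/34600) + 14033/(-8540) = (10/3)*(1/34600) + 14033*(-1/8540) = 1/10380 - 14033/8540 = -364135/221613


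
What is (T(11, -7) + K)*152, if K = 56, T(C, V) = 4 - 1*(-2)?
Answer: 9424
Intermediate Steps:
T(C, V) = 6 (T(C, V) = 4 + 2 = 6)
(T(11, -7) + K)*152 = (6 + 56)*152 = 62*152 = 9424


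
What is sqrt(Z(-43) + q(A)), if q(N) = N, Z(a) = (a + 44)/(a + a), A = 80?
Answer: sqrt(591594)/86 ≈ 8.9436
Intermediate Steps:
Z(a) = (44 + a)/(2*a) (Z(a) = (44 + a)/((2*a)) = (44 + a)*(1/(2*a)) = (44 + a)/(2*a))
sqrt(Z(-43) + q(A)) = sqrt((1/2)*(44 - 43)/(-43) + 80) = sqrt((1/2)*(-1/43)*1 + 80) = sqrt(-1/86 + 80) = sqrt(6879/86) = sqrt(591594)/86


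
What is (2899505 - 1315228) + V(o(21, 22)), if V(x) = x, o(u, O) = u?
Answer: 1584298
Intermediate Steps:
(2899505 - 1315228) + V(o(21, 22)) = (2899505 - 1315228) + 21 = 1584277 + 21 = 1584298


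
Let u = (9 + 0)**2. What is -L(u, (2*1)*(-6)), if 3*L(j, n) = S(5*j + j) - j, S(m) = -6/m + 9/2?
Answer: 12395/486 ≈ 25.504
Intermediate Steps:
S(m) = 9/2 - 6/m (S(m) = -6/m + 9*(1/2) = -6/m + 9/2 = 9/2 - 6/m)
u = 81 (u = 9**2 = 81)
L(j, n) = 3/2 - j/3 - 1/(3*j) (L(j, n) = ((9/2 - 6/(5*j + j)) - j)/3 = ((9/2 - 6*1/(6*j)) - j)/3 = ((9/2 - 1/j) - j)/3 = (9/2 - j - 1/j)/3 = 3/2 - j/3 - 1/(3*j))
-L(u, (2*1)*(-6)) = -(3/2 - 1/3*81 - 1/3/81) = -(3/2 - 27 - 1/3*1/81) = -(3/2 - 27 - 1/243) = -1*(-12395/486) = 12395/486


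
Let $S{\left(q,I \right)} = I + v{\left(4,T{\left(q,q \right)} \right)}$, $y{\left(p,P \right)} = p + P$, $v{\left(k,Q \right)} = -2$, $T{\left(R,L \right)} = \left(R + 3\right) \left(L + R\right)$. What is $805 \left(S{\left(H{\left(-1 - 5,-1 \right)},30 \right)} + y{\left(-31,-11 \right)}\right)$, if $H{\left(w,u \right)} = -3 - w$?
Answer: $-11270$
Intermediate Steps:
$T{\left(R,L \right)} = \left(3 + R\right) \left(L + R\right)$
$y{\left(p,P \right)} = P + p$
$S{\left(q,I \right)} = -2 + I$ ($S{\left(q,I \right)} = I - 2 = -2 + I$)
$805 \left(S{\left(H{\left(-1 - 5,-1 \right)},30 \right)} + y{\left(-31,-11 \right)}\right) = 805 \left(\left(-2 + 30\right) - 42\right) = 805 \left(28 - 42\right) = 805 \left(-14\right) = -11270$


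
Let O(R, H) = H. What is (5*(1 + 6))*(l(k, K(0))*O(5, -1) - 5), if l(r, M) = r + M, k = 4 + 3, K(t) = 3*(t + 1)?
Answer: -525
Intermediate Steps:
K(t) = 3 + 3*t (K(t) = 3*(1 + t) = 3 + 3*t)
k = 7
l(r, M) = M + r
(5*(1 + 6))*(l(k, K(0))*O(5, -1) - 5) = (5*(1 + 6))*(((3 + 3*0) + 7)*(-1) - 5) = (5*7)*(((3 + 0) + 7)*(-1) - 5) = 35*((3 + 7)*(-1) - 5) = 35*(10*(-1) - 5) = 35*(-10 - 5) = 35*(-15) = -525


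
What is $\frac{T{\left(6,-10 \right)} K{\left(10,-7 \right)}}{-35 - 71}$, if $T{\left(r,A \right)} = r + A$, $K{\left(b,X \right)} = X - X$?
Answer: $0$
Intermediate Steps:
$K{\left(b,X \right)} = 0$
$T{\left(r,A \right)} = A + r$
$\frac{T{\left(6,-10 \right)} K{\left(10,-7 \right)}}{-35 - 71} = \frac{\left(-10 + 6\right) 0}{-35 - 71} = \frac{\left(-4\right) 0}{-106} = 0 \left(- \frac{1}{106}\right) = 0$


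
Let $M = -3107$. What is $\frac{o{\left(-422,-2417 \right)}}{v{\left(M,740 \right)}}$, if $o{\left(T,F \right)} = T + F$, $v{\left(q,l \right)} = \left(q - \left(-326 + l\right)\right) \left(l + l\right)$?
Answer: $\frac{2839}{5211080} \approx 0.0005448$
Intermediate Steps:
$v{\left(q,l \right)} = 2 l \left(326 + q - l\right)$ ($v{\left(q,l \right)} = \left(326 + q - l\right) 2 l = 2 l \left(326 + q - l\right)$)
$o{\left(T,F \right)} = F + T$
$\frac{o{\left(-422,-2417 \right)}}{v{\left(M,740 \right)}} = \frac{-2417 - 422}{2 \cdot 740 \left(326 - 3107 - 740\right)} = - \frac{2839}{2 \cdot 740 \left(326 - 3107 - 740\right)} = - \frac{2839}{2 \cdot 740 \left(-3521\right)} = - \frac{2839}{-5211080} = \left(-2839\right) \left(- \frac{1}{5211080}\right) = \frac{2839}{5211080}$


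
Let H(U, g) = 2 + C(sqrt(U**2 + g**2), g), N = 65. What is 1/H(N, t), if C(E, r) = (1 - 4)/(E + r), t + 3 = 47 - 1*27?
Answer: 8501/17095 + 3*sqrt(4514)/17095 ≈ 0.50907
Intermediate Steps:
t = 17 (t = -3 + (47 - 1*27) = -3 + (47 - 27) = -3 + 20 = 17)
C(E, r) = -3/(E + r)
H(U, g) = 2 - 3/(g + sqrt(U**2 + g**2)) (H(U, g) = 2 - 3/(sqrt(U**2 + g**2) + g) = 2 - 3/(g + sqrt(U**2 + g**2)))
1/H(N, t) = 1/(2 - 3/(17 + sqrt(65**2 + 17**2))) = 1/(2 - 3/(17 + sqrt(4225 + 289))) = 1/(2 - 3/(17 + sqrt(4514)))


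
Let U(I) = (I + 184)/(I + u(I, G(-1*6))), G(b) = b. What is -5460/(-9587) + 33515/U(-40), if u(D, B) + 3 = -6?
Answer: -15743320705/1380528 ≈ -11404.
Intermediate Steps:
u(D, B) = -9 (u(D, B) = -3 - 6 = -9)
U(I) = (184 + I)/(-9 + I) (U(I) = (I + 184)/(I - 9) = (184 + I)/(-9 + I))
-5460/(-9587) + 33515/U(-40) = -5460/(-9587) + 33515/(((184 - 40)/(-9 - 40))) = -5460*(-1/9587) + 33515/((144/(-49))) = 5460/9587 + 33515/((-1/49*144)) = 5460/9587 + 33515/(-144/49) = 5460/9587 + 33515*(-49/144) = 5460/9587 - 1642235/144 = -15743320705/1380528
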